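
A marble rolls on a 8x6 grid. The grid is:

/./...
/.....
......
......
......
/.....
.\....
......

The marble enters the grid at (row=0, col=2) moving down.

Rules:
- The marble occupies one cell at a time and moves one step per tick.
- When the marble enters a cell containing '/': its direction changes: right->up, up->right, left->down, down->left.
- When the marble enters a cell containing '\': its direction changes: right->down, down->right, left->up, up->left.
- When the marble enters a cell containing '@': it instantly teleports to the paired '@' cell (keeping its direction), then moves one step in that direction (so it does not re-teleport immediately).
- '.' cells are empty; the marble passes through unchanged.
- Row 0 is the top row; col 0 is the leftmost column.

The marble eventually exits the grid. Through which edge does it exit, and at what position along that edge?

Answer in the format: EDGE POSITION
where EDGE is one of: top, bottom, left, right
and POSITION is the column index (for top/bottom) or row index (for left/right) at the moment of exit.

Answer: left 1

Derivation:
Step 1: enter (0,2), '/' deflects down->left, move left to (0,1)
Step 2: enter (0,1), '.' pass, move left to (0,0)
Step 3: enter (0,0), '/' deflects left->down, move down to (1,0)
Step 4: enter (1,0), '/' deflects down->left, move left to (1,-1)
Step 5: at (1,-1) — EXIT via left edge, pos 1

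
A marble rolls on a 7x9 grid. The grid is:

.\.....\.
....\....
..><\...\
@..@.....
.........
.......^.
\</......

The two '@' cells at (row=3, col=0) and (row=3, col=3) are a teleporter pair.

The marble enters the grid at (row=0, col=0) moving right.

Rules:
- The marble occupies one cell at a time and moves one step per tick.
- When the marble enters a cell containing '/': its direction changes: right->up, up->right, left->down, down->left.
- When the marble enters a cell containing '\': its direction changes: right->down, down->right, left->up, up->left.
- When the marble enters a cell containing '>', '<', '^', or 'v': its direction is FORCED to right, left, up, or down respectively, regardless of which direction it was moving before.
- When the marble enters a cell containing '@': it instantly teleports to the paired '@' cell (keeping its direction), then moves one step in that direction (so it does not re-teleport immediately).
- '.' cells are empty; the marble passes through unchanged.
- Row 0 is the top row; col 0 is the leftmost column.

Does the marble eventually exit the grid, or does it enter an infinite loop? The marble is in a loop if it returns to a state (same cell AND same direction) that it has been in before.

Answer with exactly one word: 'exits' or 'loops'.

Step 1: enter (0,0), '.' pass, move right to (0,1)
Step 2: enter (0,1), '\' deflects right->down, move down to (1,1)
Step 3: enter (1,1), '.' pass, move down to (2,1)
Step 4: enter (2,1), '.' pass, move down to (3,1)
Step 5: enter (3,1), '.' pass, move down to (4,1)
Step 6: enter (4,1), '.' pass, move down to (5,1)
Step 7: enter (5,1), '.' pass, move down to (6,1)
Step 8: enter (6,1), '<' forces down->left, move left to (6,0)
Step 9: enter (6,0), '\' deflects left->up, move up to (5,0)
Step 10: enter (5,0), '.' pass, move up to (4,0)
Step 11: enter (4,0), '.' pass, move up to (3,0)
Step 12: enter (3,0), '@' teleport (3,0)->(3,3), also enter (3,3), move up to (2,3)
Step 13: enter (2,3), '<' forces up->left, move left to (2,2)
Step 14: enter (2,2), '>' forces left->right, move right to (2,3)
Step 15: enter (2,3), '<' forces right->left, move left to (2,2)
Step 16: at (2,2) dir=left — LOOP DETECTED (seen before)

Answer: loops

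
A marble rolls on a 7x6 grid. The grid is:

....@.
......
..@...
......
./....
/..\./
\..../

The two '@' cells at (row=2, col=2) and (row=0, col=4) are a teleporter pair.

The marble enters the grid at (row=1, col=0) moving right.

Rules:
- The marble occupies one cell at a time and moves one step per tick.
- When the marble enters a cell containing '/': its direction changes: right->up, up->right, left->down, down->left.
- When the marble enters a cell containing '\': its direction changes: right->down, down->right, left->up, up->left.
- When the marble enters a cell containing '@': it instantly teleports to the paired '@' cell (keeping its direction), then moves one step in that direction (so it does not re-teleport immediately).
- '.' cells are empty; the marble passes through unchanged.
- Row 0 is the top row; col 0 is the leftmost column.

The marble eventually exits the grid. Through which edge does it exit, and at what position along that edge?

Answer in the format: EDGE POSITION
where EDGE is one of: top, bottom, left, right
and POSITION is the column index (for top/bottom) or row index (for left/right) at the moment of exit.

Step 1: enter (1,0), '.' pass, move right to (1,1)
Step 2: enter (1,1), '.' pass, move right to (1,2)
Step 3: enter (1,2), '.' pass, move right to (1,3)
Step 4: enter (1,3), '.' pass, move right to (1,4)
Step 5: enter (1,4), '.' pass, move right to (1,5)
Step 6: enter (1,5), '.' pass, move right to (1,6)
Step 7: at (1,6) — EXIT via right edge, pos 1

Answer: right 1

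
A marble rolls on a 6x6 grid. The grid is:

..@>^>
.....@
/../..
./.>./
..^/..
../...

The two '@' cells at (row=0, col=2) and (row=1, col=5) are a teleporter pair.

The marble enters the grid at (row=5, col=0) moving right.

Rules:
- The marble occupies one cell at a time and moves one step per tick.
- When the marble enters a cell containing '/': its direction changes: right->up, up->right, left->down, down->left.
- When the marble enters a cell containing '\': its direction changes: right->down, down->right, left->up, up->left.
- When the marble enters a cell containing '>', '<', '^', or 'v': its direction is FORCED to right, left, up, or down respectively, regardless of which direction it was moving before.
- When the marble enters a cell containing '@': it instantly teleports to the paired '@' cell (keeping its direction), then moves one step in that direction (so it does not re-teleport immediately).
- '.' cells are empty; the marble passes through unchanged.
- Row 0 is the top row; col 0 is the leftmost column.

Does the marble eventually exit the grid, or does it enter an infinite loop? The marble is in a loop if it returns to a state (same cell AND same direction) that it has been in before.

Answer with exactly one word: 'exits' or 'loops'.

Step 1: enter (5,0), '.' pass, move right to (5,1)
Step 2: enter (5,1), '.' pass, move right to (5,2)
Step 3: enter (5,2), '/' deflects right->up, move up to (4,2)
Step 4: enter (4,2), '^' forces up->up, move up to (3,2)
Step 5: enter (3,2), '.' pass, move up to (2,2)
Step 6: enter (2,2), '.' pass, move up to (1,2)
Step 7: enter (1,2), '.' pass, move up to (0,2)
Step 8: enter (0,2), '@' teleport (0,2)->(1,5), also enter (1,5), move up to (0,5)
Step 9: enter (0,5), '>' forces up->right, move right to (0,6)
Step 10: at (0,6) — EXIT via right edge, pos 0

Answer: exits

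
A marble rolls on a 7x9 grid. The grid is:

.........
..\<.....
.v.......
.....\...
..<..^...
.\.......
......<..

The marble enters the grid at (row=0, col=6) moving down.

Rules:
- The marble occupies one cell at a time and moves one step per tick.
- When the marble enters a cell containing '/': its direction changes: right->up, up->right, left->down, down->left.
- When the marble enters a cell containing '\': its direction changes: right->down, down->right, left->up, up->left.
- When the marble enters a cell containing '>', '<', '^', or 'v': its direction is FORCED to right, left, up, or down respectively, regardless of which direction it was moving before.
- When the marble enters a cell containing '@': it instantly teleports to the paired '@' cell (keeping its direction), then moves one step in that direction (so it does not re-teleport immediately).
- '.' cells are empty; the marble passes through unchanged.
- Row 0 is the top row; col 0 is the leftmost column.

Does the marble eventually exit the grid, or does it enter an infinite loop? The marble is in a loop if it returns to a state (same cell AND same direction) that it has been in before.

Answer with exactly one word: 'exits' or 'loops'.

Step 1: enter (0,6), '.' pass, move down to (1,6)
Step 2: enter (1,6), '.' pass, move down to (2,6)
Step 3: enter (2,6), '.' pass, move down to (3,6)
Step 4: enter (3,6), '.' pass, move down to (4,6)
Step 5: enter (4,6), '.' pass, move down to (5,6)
Step 6: enter (5,6), '.' pass, move down to (6,6)
Step 7: enter (6,6), '<' forces down->left, move left to (6,5)
Step 8: enter (6,5), '.' pass, move left to (6,4)
Step 9: enter (6,4), '.' pass, move left to (6,3)
Step 10: enter (6,3), '.' pass, move left to (6,2)
Step 11: enter (6,2), '.' pass, move left to (6,1)
Step 12: enter (6,1), '.' pass, move left to (6,0)
Step 13: enter (6,0), '.' pass, move left to (6,-1)
Step 14: at (6,-1) — EXIT via left edge, pos 6

Answer: exits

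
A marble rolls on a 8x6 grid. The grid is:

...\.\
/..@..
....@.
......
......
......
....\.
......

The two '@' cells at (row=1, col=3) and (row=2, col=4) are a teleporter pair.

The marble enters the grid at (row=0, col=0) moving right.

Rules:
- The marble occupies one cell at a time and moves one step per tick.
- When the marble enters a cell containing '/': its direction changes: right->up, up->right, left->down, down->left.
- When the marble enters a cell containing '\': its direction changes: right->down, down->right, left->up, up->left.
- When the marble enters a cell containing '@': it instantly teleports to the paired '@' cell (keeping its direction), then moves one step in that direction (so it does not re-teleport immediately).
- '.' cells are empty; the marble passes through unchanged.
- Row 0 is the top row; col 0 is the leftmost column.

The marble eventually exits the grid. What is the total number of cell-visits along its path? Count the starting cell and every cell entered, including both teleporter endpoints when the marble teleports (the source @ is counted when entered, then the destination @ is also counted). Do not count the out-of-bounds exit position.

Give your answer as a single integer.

Answer: 11

Derivation:
Step 1: enter (0,0), '.' pass, move right to (0,1)
Step 2: enter (0,1), '.' pass, move right to (0,2)
Step 3: enter (0,2), '.' pass, move right to (0,3)
Step 4: enter (0,3), '\' deflects right->down, move down to (1,3)
Step 5: enter (1,3), '@' teleport (1,3)->(2,4), also enter (2,4), move down to (3,4)
Step 6: enter (3,4), '.' pass, move down to (4,4)
Step 7: enter (4,4), '.' pass, move down to (5,4)
Step 8: enter (5,4), '.' pass, move down to (6,4)
Step 9: enter (6,4), '\' deflects down->right, move right to (6,5)
Step 10: enter (6,5), '.' pass, move right to (6,6)
Step 11: at (6,6) — EXIT via right edge, pos 6
Path length (cell visits): 11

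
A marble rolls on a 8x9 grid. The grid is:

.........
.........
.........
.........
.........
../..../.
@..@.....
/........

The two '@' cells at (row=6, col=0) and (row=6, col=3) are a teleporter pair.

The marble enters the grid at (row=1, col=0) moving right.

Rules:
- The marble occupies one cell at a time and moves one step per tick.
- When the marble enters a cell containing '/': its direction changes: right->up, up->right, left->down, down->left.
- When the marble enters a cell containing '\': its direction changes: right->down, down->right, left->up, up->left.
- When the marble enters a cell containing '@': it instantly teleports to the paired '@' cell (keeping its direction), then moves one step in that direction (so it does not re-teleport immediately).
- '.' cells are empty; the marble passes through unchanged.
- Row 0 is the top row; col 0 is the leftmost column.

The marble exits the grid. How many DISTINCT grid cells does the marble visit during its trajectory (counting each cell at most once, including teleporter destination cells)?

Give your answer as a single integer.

Step 1: enter (1,0), '.' pass, move right to (1,1)
Step 2: enter (1,1), '.' pass, move right to (1,2)
Step 3: enter (1,2), '.' pass, move right to (1,3)
Step 4: enter (1,3), '.' pass, move right to (1,4)
Step 5: enter (1,4), '.' pass, move right to (1,5)
Step 6: enter (1,5), '.' pass, move right to (1,6)
Step 7: enter (1,6), '.' pass, move right to (1,7)
Step 8: enter (1,7), '.' pass, move right to (1,8)
Step 9: enter (1,8), '.' pass, move right to (1,9)
Step 10: at (1,9) — EXIT via right edge, pos 1
Distinct cells visited: 9 (path length 9)

Answer: 9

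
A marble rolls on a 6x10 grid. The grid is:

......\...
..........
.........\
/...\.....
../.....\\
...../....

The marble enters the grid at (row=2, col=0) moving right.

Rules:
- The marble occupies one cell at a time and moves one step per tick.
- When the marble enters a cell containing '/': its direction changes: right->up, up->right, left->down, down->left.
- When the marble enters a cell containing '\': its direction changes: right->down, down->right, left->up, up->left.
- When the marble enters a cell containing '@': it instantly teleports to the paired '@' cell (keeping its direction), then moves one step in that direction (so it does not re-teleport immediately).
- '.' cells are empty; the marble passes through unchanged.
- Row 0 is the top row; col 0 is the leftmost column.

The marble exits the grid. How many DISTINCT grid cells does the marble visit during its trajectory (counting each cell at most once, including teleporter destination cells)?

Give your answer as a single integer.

Answer: 12

Derivation:
Step 1: enter (2,0), '.' pass, move right to (2,1)
Step 2: enter (2,1), '.' pass, move right to (2,2)
Step 3: enter (2,2), '.' pass, move right to (2,3)
Step 4: enter (2,3), '.' pass, move right to (2,4)
Step 5: enter (2,4), '.' pass, move right to (2,5)
Step 6: enter (2,5), '.' pass, move right to (2,6)
Step 7: enter (2,6), '.' pass, move right to (2,7)
Step 8: enter (2,7), '.' pass, move right to (2,8)
Step 9: enter (2,8), '.' pass, move right to (2,9)
Step 10: enter (2,9), '\' deflects right->down, move down to (3,9)
Step 11: enter (3,9), '.' pass, move down to (4,9)
Step 12: enter (4,9), '\' deflects down->right, move right to (4,10)
Step 13: at (4,10) — EXIT via right edge, pos 4
Distinct cells visited: 12 (path length 12)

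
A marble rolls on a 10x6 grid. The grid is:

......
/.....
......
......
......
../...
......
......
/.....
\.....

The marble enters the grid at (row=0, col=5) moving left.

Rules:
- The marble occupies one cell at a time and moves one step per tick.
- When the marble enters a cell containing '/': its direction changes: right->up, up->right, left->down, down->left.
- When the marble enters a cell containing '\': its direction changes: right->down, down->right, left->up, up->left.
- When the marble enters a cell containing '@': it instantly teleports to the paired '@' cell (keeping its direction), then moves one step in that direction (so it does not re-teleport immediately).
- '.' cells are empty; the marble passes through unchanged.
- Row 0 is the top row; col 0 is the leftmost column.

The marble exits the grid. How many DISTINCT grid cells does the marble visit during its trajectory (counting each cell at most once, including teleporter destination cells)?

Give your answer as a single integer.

Step 1: enter (0,5), '.' pass, move left to (0,4)
Step 2: enter (0,4), '.' pass, move left to (0,3)
Step 3: enter (0,3), '.' pass, move left to (0,2)
Step 4: enter (0,2), '.' pass, move left to (0,1)
Step 5: enter (0,1), '.' pass, move left to (0,0)
Step 6: enter (0,0), '.' pass, move left to (0,-1)
Step 7: at (0,-1) — EXIT via left edge, pos 0
Distinct cells visited: 6 (path length 6)

Answer: 6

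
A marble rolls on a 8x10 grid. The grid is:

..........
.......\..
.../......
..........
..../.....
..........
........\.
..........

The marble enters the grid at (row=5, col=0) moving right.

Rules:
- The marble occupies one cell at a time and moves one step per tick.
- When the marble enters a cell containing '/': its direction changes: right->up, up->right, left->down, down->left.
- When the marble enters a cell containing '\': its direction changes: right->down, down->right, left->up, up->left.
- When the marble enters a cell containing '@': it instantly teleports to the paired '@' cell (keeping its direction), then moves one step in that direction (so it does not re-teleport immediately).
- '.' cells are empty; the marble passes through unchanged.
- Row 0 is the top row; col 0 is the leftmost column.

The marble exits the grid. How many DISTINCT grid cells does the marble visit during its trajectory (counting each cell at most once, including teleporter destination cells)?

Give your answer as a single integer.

Step 1: enter (5,0), '.' pass, move right to (5,1)
Step 2: enter (5,1), '.' pass, move right to (5,2)
Step 3: enter (5,2), '.' pass, move right to (5,3)
Step 4: enter (5,3), '.' pass, move right to (5,4)
Step 5: enter (5,4), '.' pass, move right to (5,5)
Step 6: enter (5,5), '.' pass, move right to (5,6)
Step 7: enter (5,6), '.' pass, move right to (5,7)
Step 8: enter (5,7), '.' pass, move right to (5,8)
Step 9: enter (5,8), '.' pass, move right to (5,9)
Step 10: enter (5,9), '.' pass, move right to (5,10)
Step 11: at (5,10) — EXIT via right edge, pos 5
Distinct cells visited: 10 (path length 10)

Answer: 10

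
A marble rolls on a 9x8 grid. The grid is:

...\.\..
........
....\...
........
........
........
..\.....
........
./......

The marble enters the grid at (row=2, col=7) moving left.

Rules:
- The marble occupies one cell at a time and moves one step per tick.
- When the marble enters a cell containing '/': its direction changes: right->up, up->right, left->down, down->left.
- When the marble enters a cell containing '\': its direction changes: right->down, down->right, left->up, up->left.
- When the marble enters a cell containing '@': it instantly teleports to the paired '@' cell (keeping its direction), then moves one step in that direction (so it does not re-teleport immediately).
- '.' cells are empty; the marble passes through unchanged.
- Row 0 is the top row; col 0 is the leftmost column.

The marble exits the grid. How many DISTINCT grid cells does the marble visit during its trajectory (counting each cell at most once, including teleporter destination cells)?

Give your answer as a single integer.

Step 1: enter (2,7), '.' pass, move left to (2,6)
Step 2: enter (2,6), '.' pass, move left to (2,5)
Step 3: enter (2,5), '.' pass, move left to (2,4)
Step 4: enter (2,4), '\' deflects left->up, move up to (1,4)
Step 5: enter (1,4), '.' pass, move up to (0,4)
Step 6: enter (0,4), '.' pass, move up to (-1,4)
Step 7: at (-1,4) — EXIT via top edge, pos 4
Distinct cells visited: 6 (path length 6)

Answer: 6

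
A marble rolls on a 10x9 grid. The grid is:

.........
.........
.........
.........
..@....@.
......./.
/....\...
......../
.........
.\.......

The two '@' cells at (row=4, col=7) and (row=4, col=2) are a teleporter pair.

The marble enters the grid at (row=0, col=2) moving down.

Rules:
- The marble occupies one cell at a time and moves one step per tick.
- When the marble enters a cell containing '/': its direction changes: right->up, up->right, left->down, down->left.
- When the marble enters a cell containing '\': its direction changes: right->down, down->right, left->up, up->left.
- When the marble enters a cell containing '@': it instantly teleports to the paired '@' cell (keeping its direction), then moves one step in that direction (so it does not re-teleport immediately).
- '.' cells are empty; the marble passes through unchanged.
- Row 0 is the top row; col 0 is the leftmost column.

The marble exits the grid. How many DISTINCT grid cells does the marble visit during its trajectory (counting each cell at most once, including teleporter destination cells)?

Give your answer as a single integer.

Answer: 14

Derivation:
Step 1: enter (0,2), '.' pass, move down to (1,2)
Step 2: enter (1,2), '.' pass, move down to (2,2)
Step 3: enter (2,2), '.' pass, move down to (3,2)
Step 4: enter (3,2), '.' pass, move down to (4,2)
Step 5: enter (4,2), '@' teleport (4,2)->(4,7), also enter (4,7), move down to (5,7)
Step 6: enter (5,7), '/' deflects down->left, move left to (5,6)
Step 7: enter (5,6), '.' pass, move left to (5,5)
Step 8: enter (5,5), '.' pass, move left to (5,4)
Step 9: enter (5,4), '.' pass, move left to (5,3)
Step 10: enter (5,3), '.' pass, move left to (5,2)
Step 11: enter (5,2), '.' pass, move left to (5,1)
Step 12: enter (5,1), '.' pass, move left to (5,0)
Step 13: enter (5,0), '.' pass, move left to (5,-1)
Step 14: at (5,-1) — EXIT via left edge, pos 5
Distinct cells visited: 14 (path length 14)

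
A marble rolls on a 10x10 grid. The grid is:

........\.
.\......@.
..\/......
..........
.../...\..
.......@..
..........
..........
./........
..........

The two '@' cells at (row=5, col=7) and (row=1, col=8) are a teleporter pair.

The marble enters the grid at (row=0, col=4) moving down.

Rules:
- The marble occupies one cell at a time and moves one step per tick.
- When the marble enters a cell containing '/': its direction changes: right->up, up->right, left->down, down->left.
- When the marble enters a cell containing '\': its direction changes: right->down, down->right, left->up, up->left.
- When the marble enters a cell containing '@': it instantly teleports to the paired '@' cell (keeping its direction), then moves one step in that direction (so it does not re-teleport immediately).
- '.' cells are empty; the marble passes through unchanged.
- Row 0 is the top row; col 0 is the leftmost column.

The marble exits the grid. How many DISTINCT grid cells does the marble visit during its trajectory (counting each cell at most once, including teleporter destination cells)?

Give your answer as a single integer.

Answer: 10

Derivation:
Step 1: enter (0,4), '.' pass, move down to (1,4)
Step 2: enter (1,4), '.' pass, move down to (2,4)
Step 3: enter (2,4), '.' pass, move down to (3,4)
Step 4: enter (3,4), '.' pass, move down to (4,4)
Step 5: enter (4,4), '.' pass, move down to (5,4)
Step 6: enter (5,4), '.' pass, move down to (6,4)
Step 7: enter (6,4), '.' pass, move down to (7,4)
Step 8: enter (7,4), '.' pass, move down to (8,4)
Step 9: enter (8,4), '.' pass, move down to (9,4)
Step 10: enter (9,4), '.' pass, move down to (10,4)
Step 11: at (10,4) — EXIT via bottom edge, pos 4
Distinct cells visited: 10 (path length 10)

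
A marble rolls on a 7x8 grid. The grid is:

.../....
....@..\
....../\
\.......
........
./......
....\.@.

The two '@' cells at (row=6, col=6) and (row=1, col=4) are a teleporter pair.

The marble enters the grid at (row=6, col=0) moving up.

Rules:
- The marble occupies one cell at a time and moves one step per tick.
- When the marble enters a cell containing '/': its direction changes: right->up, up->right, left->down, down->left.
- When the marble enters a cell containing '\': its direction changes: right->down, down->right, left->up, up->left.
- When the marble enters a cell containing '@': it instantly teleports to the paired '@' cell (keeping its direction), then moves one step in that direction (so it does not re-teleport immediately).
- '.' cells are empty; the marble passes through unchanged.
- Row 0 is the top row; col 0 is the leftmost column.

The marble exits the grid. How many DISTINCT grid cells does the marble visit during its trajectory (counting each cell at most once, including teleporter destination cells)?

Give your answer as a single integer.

Answer: 4

Derivation:
Step 1: enter (6,0), '.' pass, move up to (5,0)
Step 2: enter (5,0), '.' pass, move up to (4,0)
Step 3: enter (4,0), '.' pass, move up to (3,0)
Step 4: enter (3,0), '\' deflects up->left, move left to (3,-1)
Step 5: at (3,-1) — EXIT via left edge, pos 3
Distinct cells visited: 4 (path length 4)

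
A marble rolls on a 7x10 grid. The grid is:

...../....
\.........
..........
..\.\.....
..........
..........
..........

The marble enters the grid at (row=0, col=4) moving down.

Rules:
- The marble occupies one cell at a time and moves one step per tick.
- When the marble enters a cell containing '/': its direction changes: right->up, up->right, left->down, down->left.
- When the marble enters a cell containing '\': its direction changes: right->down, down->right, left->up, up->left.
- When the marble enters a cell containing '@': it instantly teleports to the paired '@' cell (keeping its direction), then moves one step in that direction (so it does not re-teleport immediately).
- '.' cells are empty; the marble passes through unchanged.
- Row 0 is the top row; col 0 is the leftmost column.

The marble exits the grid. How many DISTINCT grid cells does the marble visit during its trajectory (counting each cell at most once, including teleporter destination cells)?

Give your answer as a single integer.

Answer: 9

Derivation:
Step 1: enter (0,4), '.' pass, move down to (1,4)
Step 2: enter (1,4), '.' pass, move down to (2,4)
Step 3: enter (2,4), '.' pass, move down to (3,4)
Step 4: enter (3,4), '\' deflects down->right, move right to (3,5)
Step 5: enter (3,5), '.' pass, move right to (3,6)
Step 6: enter (3,6), '.' pass, move right to (3,7)
Step 7: enter (3,7), '.' pass, move right to (3,8)
Step 8: enter (3,8), '.' pass, move right to (3,9)
Step 9: enter (3,9), '.' pass, move right to (3,10)
Step 10: at (3,10) — EXIT via right edge, pos 3
Distinct cells visited: 9 (path length 9)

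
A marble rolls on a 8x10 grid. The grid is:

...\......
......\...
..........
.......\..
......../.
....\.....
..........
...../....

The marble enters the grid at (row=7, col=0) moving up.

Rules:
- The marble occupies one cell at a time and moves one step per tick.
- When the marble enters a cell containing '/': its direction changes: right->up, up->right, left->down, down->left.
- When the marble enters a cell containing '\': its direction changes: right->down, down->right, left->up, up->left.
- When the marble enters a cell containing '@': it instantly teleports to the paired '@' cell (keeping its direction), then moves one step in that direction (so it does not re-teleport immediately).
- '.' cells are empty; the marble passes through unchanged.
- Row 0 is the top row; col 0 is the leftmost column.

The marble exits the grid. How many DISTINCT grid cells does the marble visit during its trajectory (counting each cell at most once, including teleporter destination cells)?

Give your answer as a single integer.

Step 1: enter (7,0), '.' pass, move up to (6,0)
Step 2: enter (6,0), '.' pass, move up to (5,0)
Step 3: enter (5,0), '.' pass, move up to (4,0)
Step 4: enter (4,0), '.' pass, move up to (3,0)
Step 5: enter (3,0), '.' pass, move up to (2,0)
Step 6: enter (2,0), '.' pass, move up to (1,0)
Step 7: enter (1,0), '.' pass, move up to (0,0)
Step 8: enter (0,0), '.' pass, move up to (-1,0)
Step 9: at (-1,0) — EXIT via top edge, pos 0
Distinct cells visited: 8 (path length 8)

Answer: 8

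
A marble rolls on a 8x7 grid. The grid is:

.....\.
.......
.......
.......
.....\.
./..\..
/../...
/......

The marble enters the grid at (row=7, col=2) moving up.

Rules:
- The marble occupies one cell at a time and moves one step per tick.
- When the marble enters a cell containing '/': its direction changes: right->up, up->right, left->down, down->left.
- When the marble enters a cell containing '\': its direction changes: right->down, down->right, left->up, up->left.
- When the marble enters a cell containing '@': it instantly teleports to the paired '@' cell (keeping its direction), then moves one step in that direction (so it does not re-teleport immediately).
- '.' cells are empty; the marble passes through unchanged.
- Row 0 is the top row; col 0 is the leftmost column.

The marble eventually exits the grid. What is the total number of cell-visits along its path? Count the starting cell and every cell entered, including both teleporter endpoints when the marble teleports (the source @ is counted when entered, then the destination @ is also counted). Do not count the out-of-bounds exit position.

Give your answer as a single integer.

Step 1: enter (7,2), '.' pass, move up to (6,2)
Step 2: enter (6,2), '.' pass, move up to (5,2)
Step 3: enter (5,2), '.' pass, move up to (4,2)
Step 4: enter (4,2), '.' pass, move up to (3,2)
Step 5: enter (3,2), '.' pass, move up to (2,2)
Step 6: enter (2,2), '.' pass, move up to (1,2)
Step 7: enter (1,2), '.' pass, move up to (0,2)
Step 8: enter (0,2), '.' pass, move up to (-1,2)
Step 9: at (-1,2) — EXIT via top edge, pos 2
Path length (cell visits): 8

Answer: 8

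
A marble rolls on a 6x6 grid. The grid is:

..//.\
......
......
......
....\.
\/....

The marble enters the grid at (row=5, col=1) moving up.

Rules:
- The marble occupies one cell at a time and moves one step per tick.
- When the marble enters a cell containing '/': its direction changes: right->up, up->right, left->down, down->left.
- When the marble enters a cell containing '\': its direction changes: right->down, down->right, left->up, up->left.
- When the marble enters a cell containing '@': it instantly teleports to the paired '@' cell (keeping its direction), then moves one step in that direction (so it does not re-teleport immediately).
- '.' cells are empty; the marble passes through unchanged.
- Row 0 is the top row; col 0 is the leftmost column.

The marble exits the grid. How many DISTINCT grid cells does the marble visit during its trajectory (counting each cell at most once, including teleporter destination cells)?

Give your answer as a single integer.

Answer: 5

Derivation:
Step 1: enter (5,1), '/' deflects up->right, move right to (5,2)
Step 2: enter (5,2), '.' pass, move right to (5,3)
Step 3: enter (5,3), '.' pass, move right to (5,4)
Step 4: enter (5,4), '.' pass, move right to (5,5)
Step 5: enter (5,5), '.' pass, move right to (5,6)
Step 6: at (5,6) — EXIT via right edge, pos 5
Distinct cells visited: 5 (path length 5)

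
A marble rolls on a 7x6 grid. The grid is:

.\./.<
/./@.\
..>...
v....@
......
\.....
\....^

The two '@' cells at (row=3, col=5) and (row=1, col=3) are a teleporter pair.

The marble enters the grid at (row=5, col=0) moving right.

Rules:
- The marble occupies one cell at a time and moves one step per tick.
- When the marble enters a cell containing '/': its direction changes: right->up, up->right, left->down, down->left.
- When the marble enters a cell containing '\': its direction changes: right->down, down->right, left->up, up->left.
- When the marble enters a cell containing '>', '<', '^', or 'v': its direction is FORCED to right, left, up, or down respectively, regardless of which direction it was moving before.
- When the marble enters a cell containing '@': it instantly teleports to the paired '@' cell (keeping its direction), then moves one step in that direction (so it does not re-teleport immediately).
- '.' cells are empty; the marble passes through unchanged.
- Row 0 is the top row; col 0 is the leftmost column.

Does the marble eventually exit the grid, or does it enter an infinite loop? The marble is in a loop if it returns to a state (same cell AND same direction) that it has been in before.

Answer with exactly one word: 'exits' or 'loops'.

Step 1: enter (5,0), '\' deflects right->down, move down to (6,0)
Step 2: enter (6,0), '\' deflects down->right, move right to (6,1)
Step 3: enter (6,1), '.' pass, move right to (6,2)
Step 4: enter (6,2), '.' pass, move right to (6,3)
Step 5: enter (6,3), '.' pass, move right to (6,4)
Step 6: enter (6,4), '.' pass, move right to (6,5)
Step 7: enter (6,5), '^' forces right->up, move up to (5,5)
Step 8: enter (5,5), '.' pass, move up to (4,5)
Step 9: enter (4,5), '.' pass, move up to (3,5)
Step 10: enter (3,5), '@' teleport (3,5)->(1,3), also enter (1,3), move up to (0,3)
Step 11: enter (0,3), '/' deflects up->right, move right to (0,4)
Step 12: enter (0,4), '.' pass, move right to (0,5)
Step 13: enter (0,5), '<' forces right->left, move left to (0,4)
Step 14: enter (0,4), '.' pass, move left to (0,3)
Step 15: enter (0,3), '/' deflects left->down, move down to (1,3)
Step 16: enter (1,3), '@' teleport (1,3)->(3,5), also enter (3,5), move down to (4,5)
Step 17: enter (4,5), '.' pass, move down to (5,5)
Step 18: enter (5,5), '.' pass, move down to (6,5)
Step 19: enter (6,5), '^' forces down->up, move up to (5,5)
Step 20: at (5,5) dir=up — LOOP DETECTED (seen before)

Answer: loops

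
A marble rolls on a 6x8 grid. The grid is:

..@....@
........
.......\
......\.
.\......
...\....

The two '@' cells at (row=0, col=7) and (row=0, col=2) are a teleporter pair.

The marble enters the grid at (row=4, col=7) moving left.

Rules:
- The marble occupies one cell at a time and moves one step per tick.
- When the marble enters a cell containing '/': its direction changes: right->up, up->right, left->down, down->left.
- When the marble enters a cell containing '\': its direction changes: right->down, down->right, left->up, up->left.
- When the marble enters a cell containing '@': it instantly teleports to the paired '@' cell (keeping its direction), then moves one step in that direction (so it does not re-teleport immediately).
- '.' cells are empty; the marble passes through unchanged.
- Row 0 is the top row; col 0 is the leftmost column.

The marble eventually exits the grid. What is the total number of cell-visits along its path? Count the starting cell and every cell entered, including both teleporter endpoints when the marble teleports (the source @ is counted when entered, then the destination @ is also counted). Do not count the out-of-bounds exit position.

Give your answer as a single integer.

Step 1: enter (4,7), '.' pass, move left to (4,6)
Step 2: enter (4,6), '.' pass, move left to (4,5)
Step 3: enter (4,5), '.' pass, move left to (4,4)
Step 4: enter (4,4), '.' pass, move left to (4,3)
Step 5: enter (4,3), '.' pass, move left to (4,2)
Step 6: enter (4,2), '.' pass, move left to (4,1)
Step 7: enter (4,1), '\' deflects left->up, move up to (3,1)
Step 8: enter (3,1), '.' pass, move up to (2,1)
Step 9: enter (2,1), '.' pass, move up to (1,1)
Step 10: enter (1,1), '.' pass, move up to (0,1)
Step 11: enter (0,1), '.' pass, move up to (-1,1)
Step 12: at (-1,1) — EXIT via top edge, pos 1
Path length (cell visits): 11

Answer: 11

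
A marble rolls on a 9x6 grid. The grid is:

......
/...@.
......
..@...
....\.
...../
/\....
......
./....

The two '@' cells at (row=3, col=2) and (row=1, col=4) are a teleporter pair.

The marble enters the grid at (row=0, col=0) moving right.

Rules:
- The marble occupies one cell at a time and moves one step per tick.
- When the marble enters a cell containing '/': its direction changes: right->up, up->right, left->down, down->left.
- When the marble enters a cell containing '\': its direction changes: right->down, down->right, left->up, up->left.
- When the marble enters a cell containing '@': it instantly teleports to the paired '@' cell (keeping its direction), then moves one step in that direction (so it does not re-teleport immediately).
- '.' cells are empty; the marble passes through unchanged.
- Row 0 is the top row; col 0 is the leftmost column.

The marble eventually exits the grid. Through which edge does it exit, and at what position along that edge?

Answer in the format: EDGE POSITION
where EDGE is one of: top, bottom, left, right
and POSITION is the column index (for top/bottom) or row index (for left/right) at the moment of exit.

Answer: right 0

Derivation:
Step 1: enter (0,0), '.' pass, move right to (0,1)
Step 2: enter (0,1), '.' pass, move right to (0,2)
Step 3: enter (0,2), '.' pass, move right to (0,3)
Step 4: enter (0,3), '.' pass, move right to (0,4)
Step 5: enter (0,4), '.' pass, move right to (0,5)
Step 6: enter (0,5), '.' pass, move right to (0,6)
Step 7: at (0,6) — EXIT via right edge, pos 0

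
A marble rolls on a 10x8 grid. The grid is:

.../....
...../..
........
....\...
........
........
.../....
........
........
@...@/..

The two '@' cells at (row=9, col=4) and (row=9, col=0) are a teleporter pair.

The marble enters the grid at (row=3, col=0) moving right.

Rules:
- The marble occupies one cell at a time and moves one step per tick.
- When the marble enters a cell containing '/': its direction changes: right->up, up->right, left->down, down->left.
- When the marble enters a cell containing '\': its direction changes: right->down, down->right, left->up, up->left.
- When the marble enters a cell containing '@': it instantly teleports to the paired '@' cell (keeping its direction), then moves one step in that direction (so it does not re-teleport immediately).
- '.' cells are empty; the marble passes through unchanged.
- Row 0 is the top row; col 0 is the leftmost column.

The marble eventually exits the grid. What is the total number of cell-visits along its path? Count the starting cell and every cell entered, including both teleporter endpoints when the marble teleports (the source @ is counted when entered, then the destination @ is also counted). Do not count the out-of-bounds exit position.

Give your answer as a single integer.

Answer: 12

Derivation:
Step 1: enter (3,0), '.' pass, move right to (3,1)
Step 2: enter (3,1), '.' pass, move right to (3,2)
Step 3: enter (3,2), '.' pass, move right to (3,3)
Step 4: enter (3,3), '.' pass, move right to (3,4)
Step 5: enter (3,4), '\' deflects right->down, move down to (4,4)
Step 6: enter (4,4), '.' pass, move down to (5,4)
Step 7: enter (5,4), '.' pass, move down to (6,4)
Step 8: enter (6,4), '.' pass, move down to (7,4)
Step 9: enter (7,4), '.' pass, move down to (8,4)
Step 10: enter (8,4), '.' pass, move down to (9,4)
Step 11: enter (9,4), '@' teleport (9,4)->(9,0), also enter (9,0), move down to (10,0)
Step 12: at (10,0) — EXIT via bottom edge, pos 0
Path length (cell visits): 12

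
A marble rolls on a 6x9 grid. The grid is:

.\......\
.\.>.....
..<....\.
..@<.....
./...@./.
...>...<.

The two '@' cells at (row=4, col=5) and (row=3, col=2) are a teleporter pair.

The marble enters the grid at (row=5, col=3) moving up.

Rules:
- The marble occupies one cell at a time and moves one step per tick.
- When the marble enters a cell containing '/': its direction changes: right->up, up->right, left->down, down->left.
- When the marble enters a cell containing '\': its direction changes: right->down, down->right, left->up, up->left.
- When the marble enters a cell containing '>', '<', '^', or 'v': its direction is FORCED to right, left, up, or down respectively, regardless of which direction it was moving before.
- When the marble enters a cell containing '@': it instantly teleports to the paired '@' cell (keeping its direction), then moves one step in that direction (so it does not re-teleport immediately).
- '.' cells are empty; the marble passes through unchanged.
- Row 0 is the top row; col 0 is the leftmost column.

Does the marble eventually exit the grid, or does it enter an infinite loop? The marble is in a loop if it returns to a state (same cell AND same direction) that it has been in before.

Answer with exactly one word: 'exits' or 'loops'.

Step 1: enter (5,3), '>' forces up->right, move right to (5,4)
Step 2: enter (5,4), '.' pass, move right to (5,5)
Step 3: enter (5,5), '.' pass, move right to (5,6)
Step 4: enter (5,6), '.' pass, move right to (5,7)
Step 5: enter (5,7), '<' forces right->left, move left to (5,6)
Step 6: enter (5,6), '.' pass, move left to (5,5)
Step 7: enter (5,5), '.' pass, move left to (5,4)
Step 8: enter (5,4), '.' pass, move left to (5,3)
Step 9: enter (5,3), '>' forces left->right, move right to (5,4)
Step 10: at (5,4) dir=right — LOOP DETECTED (seen before)

Answer: loops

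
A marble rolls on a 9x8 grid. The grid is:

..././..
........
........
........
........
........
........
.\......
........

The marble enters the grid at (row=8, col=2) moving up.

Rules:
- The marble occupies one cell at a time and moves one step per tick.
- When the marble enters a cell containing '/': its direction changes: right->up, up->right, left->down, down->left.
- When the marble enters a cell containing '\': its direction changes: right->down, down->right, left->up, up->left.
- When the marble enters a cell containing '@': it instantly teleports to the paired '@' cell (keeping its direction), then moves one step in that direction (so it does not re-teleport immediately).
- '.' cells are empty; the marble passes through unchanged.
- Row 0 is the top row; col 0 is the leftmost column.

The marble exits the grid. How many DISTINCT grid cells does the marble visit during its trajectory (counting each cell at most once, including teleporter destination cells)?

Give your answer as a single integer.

Answer: 9

Derivation:
Step 1: enter (8,2), '.' pass, move up to (7,2)
Step 2: enter (7,2), '.' pass, move up to (6,2)
Step 3: enter (6,2), '.' pass, move up to (5,2)
Step 4: enter (5,2), '.' pass, move up to (4,2)
Step 5: enter (4,2), '.' pass, move up to (3,2)
Step 6: enter (3,2), '.' pass, move up to (2,2)
Step 7: enter (2,2), '.' pass, move up to (1,2)
Step 8: enter (1,2), '.' pass, move up to (0,2)
Step 9: enter (0,2), '.' pass, move up to (-1,2)
Step 10: at (-1,2) — EXIT via top edge, pos 2
Distinct cells visited: 9 (path length 9)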